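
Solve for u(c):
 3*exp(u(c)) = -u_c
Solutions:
 u(c) = log(1/(C1 + 3*c))


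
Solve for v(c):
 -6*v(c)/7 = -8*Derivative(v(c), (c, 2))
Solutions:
 v(c) = C1*exp(-sqrt(21)*c/14) + C2*exp(sqrt(21)*c/14)


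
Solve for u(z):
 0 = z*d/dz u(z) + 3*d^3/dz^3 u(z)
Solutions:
 u(z) = C1 + Integral(C2*airyai(-3^(2/3)*z/3) + C3*airybi(-3^(2/3)*z/3), z)


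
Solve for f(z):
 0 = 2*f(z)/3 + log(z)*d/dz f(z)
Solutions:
 f(z) = C1*exp(-2*li(z)/3)


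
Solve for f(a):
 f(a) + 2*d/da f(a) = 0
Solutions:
 f(a) = C1*exp(-a/2)


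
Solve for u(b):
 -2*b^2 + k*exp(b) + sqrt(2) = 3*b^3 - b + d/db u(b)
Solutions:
 u(b) = C1 - 3*b^4/4 - 2*b^3/3 + b^2/2 + sqrt(2)*b + k*exp(b)


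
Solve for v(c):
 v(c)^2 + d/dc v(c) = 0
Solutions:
 v(c) = 1/(C1 + c)


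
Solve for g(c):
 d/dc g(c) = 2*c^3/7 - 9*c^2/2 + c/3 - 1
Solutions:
 g(c) = C1 + c^4/14 - 3*c^3/2 + c^2/6 - c


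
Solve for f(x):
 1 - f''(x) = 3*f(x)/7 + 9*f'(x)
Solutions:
 f(x) = C1*exp(x*(-63 + sqrt(3885))/14) + C2*exp(-x*(sqrt(3885) + 63)/14) + 7/3


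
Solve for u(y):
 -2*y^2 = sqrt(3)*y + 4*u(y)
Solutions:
 u(y) = y*(-2*y - sqrt(3))/4


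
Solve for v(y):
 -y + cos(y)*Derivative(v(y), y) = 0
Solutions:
 v(y) = C1 + Integral(y/cos(y), y)


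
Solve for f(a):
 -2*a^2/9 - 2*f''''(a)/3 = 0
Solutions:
 f(a) = C1 + C2*a + C3*a^2 + C4*a^3 - a^6/1080


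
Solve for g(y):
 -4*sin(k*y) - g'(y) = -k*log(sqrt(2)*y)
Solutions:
 g(y) = C1 + k*y*(log(y) - 1) + k*y*log(2)/2 - 4*Piecewise((-cos(k*y)/k, Ne(k, 0)), (0, True))


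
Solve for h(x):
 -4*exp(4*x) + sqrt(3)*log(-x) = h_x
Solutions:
 h(x) = C1 + sqrt(3)*x*log(-x) - sqrt(3)*x - exp(4*x)


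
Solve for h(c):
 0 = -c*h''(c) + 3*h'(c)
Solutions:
 h(c) = C1 + C2*c^4


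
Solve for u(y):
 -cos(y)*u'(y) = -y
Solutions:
 u(y) = C1 + Integral(y/cos(y), y)


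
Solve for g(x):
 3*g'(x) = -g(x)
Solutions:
 g(x) = C1*exp(-x/3)


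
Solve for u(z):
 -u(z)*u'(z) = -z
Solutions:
 u(z) = -sqrt(C1 + z^2)
 u(z) = sqrt(C1 + z^2)


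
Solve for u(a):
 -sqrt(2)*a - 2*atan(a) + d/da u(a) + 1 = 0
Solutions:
 u(a) = C1 + sqrt(2)*a^2/2 + 2*a*atan(a) - a - log(a^2 + 1)


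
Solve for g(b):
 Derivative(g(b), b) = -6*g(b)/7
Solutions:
 g(b) = C1*exp(-6*b/7)


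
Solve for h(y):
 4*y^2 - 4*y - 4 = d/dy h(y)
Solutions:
 h(y) = C1 + 4*y^3/3 - 2*y^2 - 4*y


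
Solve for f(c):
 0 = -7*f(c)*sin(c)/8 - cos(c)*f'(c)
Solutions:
 f(c) = C1*cos(c)^(7/8)


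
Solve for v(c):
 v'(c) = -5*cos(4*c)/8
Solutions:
 v(c) = C1 - 5*sin(4*c)/32


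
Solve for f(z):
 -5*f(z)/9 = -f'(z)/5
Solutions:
 f(z) = C1*exp(25*z/9)


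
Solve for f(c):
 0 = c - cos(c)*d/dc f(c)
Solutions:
 f(c) = C1 + Integral(c/cos(c), c)


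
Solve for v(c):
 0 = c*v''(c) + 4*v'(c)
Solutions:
 v(c) = C1 + C2/c^3


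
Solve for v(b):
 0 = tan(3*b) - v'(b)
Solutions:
 v(b) = C1 - log(cos(3*b))/3


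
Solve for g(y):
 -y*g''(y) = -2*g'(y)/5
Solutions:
 g(y) = C1 + C2*y^(7/5)


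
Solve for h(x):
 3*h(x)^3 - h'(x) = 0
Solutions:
 h(x) = -sqrt(2)*sqrt(-1/(C1 + 3*x))/2
 h(x) = sqrt(2)*sqrt(-1/(C1 + 3*x))/2


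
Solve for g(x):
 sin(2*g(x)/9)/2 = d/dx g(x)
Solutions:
 -x/2 + 9*log(cos(2*g(x)/9) - 1)/4 - 9*log(cos(2*g(x)/9) + 1)/4 = C1


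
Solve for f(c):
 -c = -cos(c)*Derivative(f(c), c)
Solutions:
 f(c) = C1 + Integral(c/cos(c), c)


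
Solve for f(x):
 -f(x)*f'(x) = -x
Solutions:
 f(x) = -sqrt(C1 + x^2)
 f(x) = sqrt(C1 + x^2)


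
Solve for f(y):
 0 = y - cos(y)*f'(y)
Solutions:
 f(y) = C1 + Integral(y/cos(y), y)


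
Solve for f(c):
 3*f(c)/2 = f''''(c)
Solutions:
 f(c) = C1*exp(-2^(3/4)*3^(1/4)*c/2) + C2*exp(2^(3/4)*3^(1/4)*c/2) + C3*sin(2^(3/4)*3^(1/4)*c/2) + C4*cos(2^(3/4)*3^(1/4)*c/2)


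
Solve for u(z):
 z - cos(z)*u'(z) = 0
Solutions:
 u(z) = C1 + Integral(z/cos(z), z)


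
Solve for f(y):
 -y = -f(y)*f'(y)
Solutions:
 f(y) = -sqrt(C1 + y^2)
 f(y) = sqrt(C1 + y^2)


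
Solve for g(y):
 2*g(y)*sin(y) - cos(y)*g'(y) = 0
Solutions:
 g(y) = C1/cos(y)^2


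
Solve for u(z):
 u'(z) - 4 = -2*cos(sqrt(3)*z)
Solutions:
 u(z) = C1 + 4*z - 2*sqrt(3)*sin(sqrt(3)*z)/3


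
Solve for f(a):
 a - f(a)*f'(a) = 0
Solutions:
 f(a) = -sqrt(C1 + a^2)
 f(a) = sqrt(C1 + a^2)


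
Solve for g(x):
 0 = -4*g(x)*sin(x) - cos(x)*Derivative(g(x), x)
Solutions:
 g(x) = C1*cos(x)^4


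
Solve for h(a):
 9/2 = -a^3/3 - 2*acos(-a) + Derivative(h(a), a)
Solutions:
 h(a) = C1 + a^4/12 + 2*a*acos(-a) + 9*a/2 + 2*sqrt(1 - a^2)


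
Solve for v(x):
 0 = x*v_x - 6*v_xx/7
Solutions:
 v(x) = C1 + C2*erfi(sqrt(21)*x/6)


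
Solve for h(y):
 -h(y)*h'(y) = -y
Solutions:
 h(y) = -sqrt(C1 + y^2)
 h(y) = sqrt(C1 + y^2)


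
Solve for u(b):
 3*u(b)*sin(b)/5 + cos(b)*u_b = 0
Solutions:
 u(b) = C1*cos(b)^(3/5)


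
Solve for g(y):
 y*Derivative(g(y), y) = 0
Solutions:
 g(y) = C1


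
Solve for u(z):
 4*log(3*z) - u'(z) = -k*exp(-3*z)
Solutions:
 u(z) = C1 - k*exp(-3*z)/3 + 4*z*log(z) + 4*z*(-1 + log(3))


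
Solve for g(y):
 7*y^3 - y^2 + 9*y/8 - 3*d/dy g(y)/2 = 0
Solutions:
 g(y) = C1 + 7*y^4/6 - 2*y^3/9 + 3*y^2/8


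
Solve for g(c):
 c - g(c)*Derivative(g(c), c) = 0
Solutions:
 g(c) = -sqrt(C1 + c^2)
 g(c) = sqrt(C1 + c^2)


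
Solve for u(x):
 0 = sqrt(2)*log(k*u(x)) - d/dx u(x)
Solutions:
 li(k*u(x))/k = C1 + sqrt(2)*x


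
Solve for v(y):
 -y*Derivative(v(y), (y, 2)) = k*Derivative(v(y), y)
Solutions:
 v(y) = C1 + y^(1 - re(k))*(C2*sin(log(y)*Abs(im(k))) + C3*cos(log(y)*im(k)))


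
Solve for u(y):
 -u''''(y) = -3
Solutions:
 u(y) = C1 + C2*y + C3*y^2 + C4*y^3 + y^4/8


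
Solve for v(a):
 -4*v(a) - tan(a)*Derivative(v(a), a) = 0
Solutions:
 v(a) = C1/sin(a)^4


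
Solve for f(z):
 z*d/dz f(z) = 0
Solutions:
 f(z) = C1


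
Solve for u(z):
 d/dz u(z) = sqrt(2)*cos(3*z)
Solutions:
 u(z) = C1 + sqrt(2)*sin(3*z)/3


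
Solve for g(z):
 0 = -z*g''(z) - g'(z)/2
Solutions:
 g(z) = C1 + C2*sqrt(z)


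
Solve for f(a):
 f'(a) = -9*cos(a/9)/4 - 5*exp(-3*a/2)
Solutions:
 f(a) = C1 - 81*sin(a/9)/4 + 10*exp(-3*a/2)/3


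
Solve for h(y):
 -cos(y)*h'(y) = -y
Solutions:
 h(y) = C1 + Integral(y/cos(y), y)


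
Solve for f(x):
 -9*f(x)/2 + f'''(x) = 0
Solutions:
 f(x) = C3*exp(6^(2/3)*x/2) + (C1*sin(3*2^(2/3)*3^(1/6)*x/4) + C2*cos(3*2^(2/3)*3^(1/6)*x/4))*exp(-6^(2/3)*x/4)


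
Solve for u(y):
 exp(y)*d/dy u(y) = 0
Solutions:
 u(y) = C1


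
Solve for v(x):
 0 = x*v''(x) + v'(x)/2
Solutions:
 v(x) = C1 + C2*sqrt(x)


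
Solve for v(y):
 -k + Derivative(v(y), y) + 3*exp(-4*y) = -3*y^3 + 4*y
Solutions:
 v(y) = C1 + k*y - 3*y^4/4 + 2*y^2 + 3*exp(-4*y)/4


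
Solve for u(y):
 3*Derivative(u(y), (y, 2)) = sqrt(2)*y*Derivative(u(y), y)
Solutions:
 u(y) = C1 + C2*erfi(2^(3/4)*sqrt(3)*y/6)


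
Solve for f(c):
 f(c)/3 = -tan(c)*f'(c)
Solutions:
 f(c) = C1/sin(c)^(1/3)


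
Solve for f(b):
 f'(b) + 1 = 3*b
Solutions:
 f(b) = C1 + 3*b^2/2 - b


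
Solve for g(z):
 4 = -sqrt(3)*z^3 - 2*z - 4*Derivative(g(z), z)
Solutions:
 g(z) = C1 - sqrt(3)*z^4/16 - z^2/4 - z


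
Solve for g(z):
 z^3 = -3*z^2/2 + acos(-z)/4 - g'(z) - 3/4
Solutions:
 g(z) = C1 - z^4/4 - z^3/2 + z*acos(-z)/4 - 3*z/4 + sqrt(1 - z^2)/4


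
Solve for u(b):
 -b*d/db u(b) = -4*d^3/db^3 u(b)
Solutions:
 u(b) = C1 + Integral(C2*airyai(2^(1/3)*b/2) + C3*airybi(2^(1/3)*b/2), b)


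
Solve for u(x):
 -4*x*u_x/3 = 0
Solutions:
 u(x) = C1


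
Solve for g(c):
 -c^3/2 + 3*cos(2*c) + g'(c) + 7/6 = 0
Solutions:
 g(c) = C1 + c^4/8 - 7*c/6 - 3*sin(c)*cos(c)


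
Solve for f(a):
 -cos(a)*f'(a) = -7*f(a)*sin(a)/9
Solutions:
 f(a) = C1/cos(a)^(7/9)


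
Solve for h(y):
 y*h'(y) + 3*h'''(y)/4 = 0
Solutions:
 h(y) = C1 + Integral(C2*airyai(-6^(2/3)*y/3) + C3*airybi(-6^(2/3)*y/3), y)


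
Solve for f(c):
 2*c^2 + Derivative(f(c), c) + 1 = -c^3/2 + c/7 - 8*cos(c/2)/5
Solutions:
 f(c) = C1 - c^4/8 - 2*c^3/3 + c^2/14 - c - 16*sin(c/2)/5


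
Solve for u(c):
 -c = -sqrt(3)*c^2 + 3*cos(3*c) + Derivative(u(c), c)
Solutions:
 u(c) = C1 + sqrt(3)*c^3/3 - c^2/2 - sin(3*c)


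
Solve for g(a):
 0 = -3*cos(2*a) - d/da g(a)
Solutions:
 g(a) = C1 - 3*sin(2*a)/2


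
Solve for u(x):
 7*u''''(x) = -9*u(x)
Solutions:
 u(x) = (C1*sin(sqrt(6)*7^(3/4)*x/14) + C2*cos(sqrt(6)*7^(3/4)*x/14))*exp(-sqrt(6)*7^(3/4)*x/14) + (C3*sin(sqrt(6)*7^(3/4)*x/14) + C4*cos(sqrt(6)*7^(3/4)*x/14))*exp(sqrt(6)*7^(3/4)*x/14)


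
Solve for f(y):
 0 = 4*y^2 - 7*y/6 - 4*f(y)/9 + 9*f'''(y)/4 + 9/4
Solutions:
 f(y) = C3*exp(2*2^(1/3)*3^(2/3)*y/9) + 9*y^2 - 21*y/8 + (C1*sin(2^(1/3)*3^(1/6)*y/3) + C2*cos(2^(1/3)*3^(1/6)*y/3))*exp(-2^(1/3)*3^(2/3)*y/9) + 81/16


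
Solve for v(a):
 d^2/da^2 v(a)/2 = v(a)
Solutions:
 v(a) = C1*exp(-sqrt(2)*a) + C2*exp(sqrt(2)*a)


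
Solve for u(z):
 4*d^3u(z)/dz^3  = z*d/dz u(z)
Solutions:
 u(z) = C1 + Integral(C2*airyai(2^(1/3)*z/2) + C3*airybi(2^(1/3)*z/2), z)


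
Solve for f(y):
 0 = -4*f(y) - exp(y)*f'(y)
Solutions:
 f(y) = C1*exp(4*exp(-y))


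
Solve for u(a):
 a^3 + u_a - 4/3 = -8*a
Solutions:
 u(a) = C1 - a^4/4 - 4*a^2 + 4*a/3


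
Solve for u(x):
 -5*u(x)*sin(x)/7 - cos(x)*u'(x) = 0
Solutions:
 u(x) = C1*cos(x)^(5/7)


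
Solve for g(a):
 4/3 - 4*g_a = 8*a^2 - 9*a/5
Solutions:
 g(a) = C1 - 2*a^3/3 + 9*a^2/40 + a/3


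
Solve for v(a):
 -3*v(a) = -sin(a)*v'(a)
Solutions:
 v(a) = C1*(cos(a) - 1)^(3/2)/(cos(a) + 1)^(3/2)


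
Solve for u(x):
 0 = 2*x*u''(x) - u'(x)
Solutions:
 u(x) = C1 + C2*x^(3/2)


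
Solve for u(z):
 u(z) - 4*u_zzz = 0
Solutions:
 u(z) = C3*exp(2^(1/3)*z/2) + (C1*sin(2^(1/3)*sqrt(3)*z/4) + C2*cos(2^(1/3)*sqrt(3)*z/4))*exp(-2^(1/3)*z/4)


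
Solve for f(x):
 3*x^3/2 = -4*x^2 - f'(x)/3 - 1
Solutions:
 f(x) = C1 - 9*x^4/8 - 4*x^3 - 3*x


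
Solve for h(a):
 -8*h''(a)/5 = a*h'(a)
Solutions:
 h(a) = C1 + C2*erf(sqrt(5)*a/4)


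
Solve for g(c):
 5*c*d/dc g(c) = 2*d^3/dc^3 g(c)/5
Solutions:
 g(c) = C1 + Integral(C2*airyai(10^(2/3)*c/2) + C3*airybi(10^(2/3)*c/2), c)


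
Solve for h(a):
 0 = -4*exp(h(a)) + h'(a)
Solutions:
 h(a) = log(-1/(C1 + 4*a))


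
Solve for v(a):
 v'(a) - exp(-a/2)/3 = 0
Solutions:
 v(a) = C1 - 2*exp(-a/2)/3


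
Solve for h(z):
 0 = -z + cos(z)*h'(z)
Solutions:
 h(z) = C1 + Integral(z/cos(z), z)


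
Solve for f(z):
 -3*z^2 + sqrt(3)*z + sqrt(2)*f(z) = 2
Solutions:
 f(z) = 3*sqrt(2)*z^2/2 - sqrt(6)*z/2 + sqrt(2)


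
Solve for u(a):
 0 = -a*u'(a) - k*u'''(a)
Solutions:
 u(a) = C1 + Integral(C2*airyai(a*(-1/k)^(1/3)) + C3*airybi(a*(-1/k)^(1/3)), a)


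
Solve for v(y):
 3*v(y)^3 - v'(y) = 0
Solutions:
 v(y) = -sqrt(2)*sqrt(-1/(C1 + 3*y))/2
 v(y) = sqrt(2)*sqrt(-1/(C1 + 3*y))/2


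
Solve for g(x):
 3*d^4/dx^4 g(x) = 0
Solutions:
 g(x) = C1 + C2*x + C3*x^2 + C4*x^3


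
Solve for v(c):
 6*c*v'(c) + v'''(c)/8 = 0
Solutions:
 v(c) = C1 + Integral(C2*airyai(-2*6^(1/3)*c) + C3*airybi(-2*6^(1/3)*c), c)


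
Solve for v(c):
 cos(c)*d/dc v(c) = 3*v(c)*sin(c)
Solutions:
 v(c) = C1/cos(c)^3


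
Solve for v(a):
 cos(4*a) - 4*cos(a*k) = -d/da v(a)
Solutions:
 v(a) = C1 - sin(4*a)/4 + 4*sin(a*k)/k


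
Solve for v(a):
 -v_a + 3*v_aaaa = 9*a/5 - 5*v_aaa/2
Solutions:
 v(a) = C1 + C4*exp(a/2) - 9*a^2/10 + (C2*sin(sqrt(2)*a/3) + C3*cos(sqrt(2)*a/3))*exp(-2*a/3)


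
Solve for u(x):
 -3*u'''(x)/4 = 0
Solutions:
 u(x) = C1 + C2*x + C3*x^2


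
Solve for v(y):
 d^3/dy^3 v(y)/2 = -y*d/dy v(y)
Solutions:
 v(y) = C1 + Integral(C2*airyai(-2^(1/3)*y) + C3*airybi(-2^(1/3)*y), y)


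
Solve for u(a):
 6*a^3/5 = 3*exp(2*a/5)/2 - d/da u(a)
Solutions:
 u(a) = C1 - 3*a^4/10 + 15*exp(2*a/5)/4


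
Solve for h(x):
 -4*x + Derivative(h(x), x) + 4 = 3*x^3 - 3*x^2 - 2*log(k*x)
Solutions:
 h(x) = C1 + 3*x^4/4 - x^3 + 2*x^2 - 2*x*log(k*x) - 2*x


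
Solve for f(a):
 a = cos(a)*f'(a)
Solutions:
 f(a) = C1 + Integral(a/cos(a), a)


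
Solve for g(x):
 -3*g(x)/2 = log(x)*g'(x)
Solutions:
 g(x) = C1*exp(-3*li(x)/2)


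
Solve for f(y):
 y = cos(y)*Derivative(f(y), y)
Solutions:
 f(y) = C1 + Integral(y/cos(y), y)


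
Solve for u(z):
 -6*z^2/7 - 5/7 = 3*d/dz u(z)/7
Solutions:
 u(z) = C1 - 2*z^3/3 - 5*z/3


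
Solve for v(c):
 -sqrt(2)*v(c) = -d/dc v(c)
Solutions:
 v(c) = C1*exp(sqrt(2)*c)


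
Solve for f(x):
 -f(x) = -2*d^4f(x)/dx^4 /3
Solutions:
 f(x) = C1*exp(-2^(3/4)*3^(1/4)*x/2) + C2*exp(2^(3/4)*3^(1/4)*x/2) + C3*sin(2^(3/4)*3^(1/4)*x/2) + C4*cos(2^(3/4)*3^(1/4)*x/2)


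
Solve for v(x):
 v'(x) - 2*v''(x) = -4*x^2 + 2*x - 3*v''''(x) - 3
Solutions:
 v(x) = C1 + C4*exp(-x) - 4*x^3/3 - 7*x^2 - 31*x + (C2*sin(sqrt(3)*x/6) + C3*cos(sqrt(3)*x/6))*exp(x/2)


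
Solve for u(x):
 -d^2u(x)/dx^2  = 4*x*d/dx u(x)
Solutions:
 u(x) = C1 + C2*erf(sqrt(2)*x)


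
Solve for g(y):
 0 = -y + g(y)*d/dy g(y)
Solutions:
 g(y) = -sqrt(C1 + y^2)
 g(y) = sqrt(C1 + y^2)


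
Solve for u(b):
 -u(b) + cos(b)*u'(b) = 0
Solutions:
 u(b) = C1*sqrt(sin(b) + 1)/sqrt(sin(b) - 1)


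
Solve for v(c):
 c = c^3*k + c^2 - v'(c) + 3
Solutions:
 v(c) = C1 + c^4*k/4 + c^3/3 - c^2/2 + 3*c


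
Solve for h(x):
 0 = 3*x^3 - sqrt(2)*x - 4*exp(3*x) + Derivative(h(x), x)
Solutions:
 h(x) = C1 - 3*x^4/4 + sqrt(2)*x^2/2 + 4*exp(3*x)/3


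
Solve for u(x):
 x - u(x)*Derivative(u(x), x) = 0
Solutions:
 u(x) = -sqrt(C1 + x^2)
 u(x) = sqrt(C1 + x^2)


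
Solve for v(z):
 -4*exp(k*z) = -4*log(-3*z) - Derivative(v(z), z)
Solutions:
 v(z) = C1 - 4*z*log(-z) + 4*z*(1 - log(3)) + Piecewise((4*exp(k*z)/k, Ne(k, 0)), (4*z, True))


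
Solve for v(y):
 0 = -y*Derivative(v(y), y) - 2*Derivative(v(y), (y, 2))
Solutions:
 v(y) = C1 + C2*erf(y/2)


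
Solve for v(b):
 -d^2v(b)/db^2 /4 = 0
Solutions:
 v(b) = C1 + C2*b


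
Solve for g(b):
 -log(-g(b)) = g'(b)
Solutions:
 -li(-g(b)) = C1 - b


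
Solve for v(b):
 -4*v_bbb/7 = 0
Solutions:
 v(b) = C1 + C2*b + C3*b^2


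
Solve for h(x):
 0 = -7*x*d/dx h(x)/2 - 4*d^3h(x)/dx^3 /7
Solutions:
 h(x) = C1 + Integral(C2*airyai(-7^(2/3)*x/2) + C3*airybi(-7^(2/3)*x/2), x)


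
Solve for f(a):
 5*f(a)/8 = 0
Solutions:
 f(a) = 0


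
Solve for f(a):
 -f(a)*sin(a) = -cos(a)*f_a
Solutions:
 f(a) = C1/cos(a)


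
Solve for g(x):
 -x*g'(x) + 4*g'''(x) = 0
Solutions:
 g(x) = C1 + Integral(C2*airyai(2^(1/3)*x/2) + C3*airybi(2^(1/3)*x/2), x)


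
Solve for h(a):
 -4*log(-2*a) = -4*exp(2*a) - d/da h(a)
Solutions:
 h(a) = C1 + 4*a*log(-a) + 4*a*(-1 + log(2)) - 2*exp(2*a)


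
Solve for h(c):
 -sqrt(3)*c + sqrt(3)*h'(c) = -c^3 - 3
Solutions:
 h(c) = C1 - sqrt(3)*c^4/12 + c^2/2 - sqrt(3)*c


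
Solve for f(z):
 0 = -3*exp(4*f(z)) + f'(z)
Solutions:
 f(z) = log(-(-1/(C1 + 12*z))^(1/4))
 f(z) = log(-1/(C1 + 12*z))/4
 f(z) = log(-I*(-1/(C1 + 12*z))^(1/4))
 f(z) = log(I*(-1/(C1 + 12*z))^(1/4))


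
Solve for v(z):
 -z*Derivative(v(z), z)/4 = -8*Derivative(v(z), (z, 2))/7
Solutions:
 v(z) = C1 + C2*erfi(sqrt(7)*z/8)


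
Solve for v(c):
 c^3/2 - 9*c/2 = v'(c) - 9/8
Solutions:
 v(c) = C1 + c^4/8 - 9*c^2/4 + 9*c/8


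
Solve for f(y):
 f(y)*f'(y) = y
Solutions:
 f(y) = -sqrt(C1 + y^2)
 f(y) = sqrt(C1 + y^2)


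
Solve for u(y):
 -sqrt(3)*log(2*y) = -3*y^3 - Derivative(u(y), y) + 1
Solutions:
 u(y) = C1 - 3*y^4/4 + sqrt(3)*y*log(y) - sqrt(3)*y + y + sqrt(3)*y*log(2)


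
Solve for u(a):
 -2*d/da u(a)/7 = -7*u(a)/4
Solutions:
 u(a) = C1*exp(49*a/8)


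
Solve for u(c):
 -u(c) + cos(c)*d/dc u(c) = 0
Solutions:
 u(c) = C1*sqrt(sin(c) + 1)/sqrt(sin(c) - 1)


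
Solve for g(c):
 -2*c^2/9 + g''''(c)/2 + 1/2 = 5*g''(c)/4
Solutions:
 g(c) = C1 + C2*c + C3*exp(-sqrt(10)*c/2) + C4*exp(sqrt(10)*c/2) - 2*c^4/135 + 29*c^2/225


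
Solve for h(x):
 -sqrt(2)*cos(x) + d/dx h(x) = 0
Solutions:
 h(x) = C1 + sqrt(2)*sin(x)


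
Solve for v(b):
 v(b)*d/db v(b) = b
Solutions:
 v(b) = -sqrt(C1 + b^2)
 v(b) = sqrt(C1 + b^2)


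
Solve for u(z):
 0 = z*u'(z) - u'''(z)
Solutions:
 u(z) = C1 + Integral(C2*airyai(z) + C3*airybi(z), z)


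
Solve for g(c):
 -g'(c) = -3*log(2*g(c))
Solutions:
 -Integral(1/(log(_y) + log(2)), (_y, g(c)))/3 = C1 - c


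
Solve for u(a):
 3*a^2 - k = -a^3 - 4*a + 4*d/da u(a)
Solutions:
 u(a) = C1 + a^4/16 + a^3/4 + a^2/2 - a*k/4


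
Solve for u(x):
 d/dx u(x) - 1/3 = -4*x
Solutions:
 u(x) = C1 - 2*x^2 + x/3


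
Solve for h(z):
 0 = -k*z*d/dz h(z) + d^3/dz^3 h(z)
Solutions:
 h(z) = C1 + Integral(C2*airyai(k^(1/3)*z) + C3*airybi(k^(1/3)*z), z)


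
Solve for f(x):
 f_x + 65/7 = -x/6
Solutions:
 f(x) = C1 - x^2/12 - 65*x/7


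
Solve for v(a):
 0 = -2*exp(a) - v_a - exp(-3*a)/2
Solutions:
 v(a) = C1 - 2*exp(a) + exp(-3*a)/6


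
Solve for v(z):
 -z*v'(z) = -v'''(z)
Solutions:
 v(z) = C1 + Integral(C2*airyai(z) + C3*airybi(z), z)


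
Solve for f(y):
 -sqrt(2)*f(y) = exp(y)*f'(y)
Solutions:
 f(y) = C1*exp(sqrt(2)*exp(-y))


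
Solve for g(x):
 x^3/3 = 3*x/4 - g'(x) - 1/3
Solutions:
 g(x) = C1 - x^4/12 + 3*x^2/8 - x/3


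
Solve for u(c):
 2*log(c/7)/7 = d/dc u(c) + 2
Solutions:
 u(c) = C1 + 2*c*log(c)/7 - 16*c/7 - 2*c*log(7)/7


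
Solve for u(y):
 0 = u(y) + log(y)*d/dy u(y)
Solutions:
 u(y) = C1*exp(-li(y))


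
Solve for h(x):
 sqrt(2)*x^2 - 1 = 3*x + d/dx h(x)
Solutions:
 h(x) = C1 + sqrt(2)*x^3/3 - 3*x^2/2 - x


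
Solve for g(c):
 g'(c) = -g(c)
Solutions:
 g(c) = C1*exp(-c)


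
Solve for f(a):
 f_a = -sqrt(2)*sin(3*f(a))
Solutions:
 f(a) = -acos((-C1 - exp(6*sqrt(2)*a))/(C1 - exp(6*sqrt(2)*a)))/3 + 2*pi/3
 f(a) = acos((-C1 - exp(6*sqrt(2)*a))/(C1 - exp(6*sqrt(2)*a)))/3


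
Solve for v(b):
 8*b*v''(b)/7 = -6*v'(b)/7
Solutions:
 v(b) = C1 + C2*b^(1/4)


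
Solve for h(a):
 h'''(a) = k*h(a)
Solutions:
 h(a) = C1*exp(a*k^(1/3)) + C2*exp(a*k^(1/3)*(-1 + sqrt(3)*I)/2) + C3*exp(-a*k^(1/3)*(1 + sqrt(3)*I)/2)


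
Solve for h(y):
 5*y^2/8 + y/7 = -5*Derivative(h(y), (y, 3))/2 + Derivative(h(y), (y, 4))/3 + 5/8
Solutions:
 h(y) = C1 + C2*y + C3*y^2 + C4*exp(15*y/2) - y^5/240 - 13*y^4/2520 + 1471*y^3/37800


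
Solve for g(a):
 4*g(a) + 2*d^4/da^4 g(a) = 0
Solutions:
 g(a) = (C1*sin(2^(3/4)*a/2) + C2*cos(2^(3/4)*a/2))*exp(-2^(3/4)*a/2) + (C3*sin(2^(3/4)*a/2) + C4*cos(2^(3/4)*a/2))*exp(2^(3/4)*a/2)


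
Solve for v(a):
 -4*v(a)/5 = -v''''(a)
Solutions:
 v(a) = C1*exp(-sqrt(2)*5^(3/4)*a/5) + C2*exp(sqrt(2)*5^(3/4)*a/5) + C3*sin(sqrt(2)*5^(3/4)*a/5) + C4*cos(sqrt(2)*5^(3/4)*a/5)


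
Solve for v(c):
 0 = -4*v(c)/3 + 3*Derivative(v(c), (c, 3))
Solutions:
 v(c) = C3*exp(2^(2/3)*3^(1/3)*c/3) + (C1*sin(2^(2/3)*3^(5/6)*c/6) + C2*cos(2^(2/3)*3^(5/6)*c/6))*exp(-2^(2/3)*3^(1/3)*c/6)


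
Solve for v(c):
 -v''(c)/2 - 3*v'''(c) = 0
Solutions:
 v(c) = C1 + C2*c + C3*exp(-c/6)


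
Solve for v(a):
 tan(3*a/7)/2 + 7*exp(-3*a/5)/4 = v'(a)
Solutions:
 v(a) = C1 + 7*log(tan(3*a/7)^2 + 1)/12 - 35*exp(-3*a/5)/12


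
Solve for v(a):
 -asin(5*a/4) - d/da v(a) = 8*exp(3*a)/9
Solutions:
 v(a) = C1 - a*asin(5*a/4) - sqrt(16 - 25*a^2)/5 - 8*exp(3*a)/27


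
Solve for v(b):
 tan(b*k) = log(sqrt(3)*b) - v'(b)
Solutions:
 v(b) = C1 + b*log(b) - b + b*log(3)/2 - Piecewise((-log(cos(b*k))/k, Ne(k, 0)), (0, True))


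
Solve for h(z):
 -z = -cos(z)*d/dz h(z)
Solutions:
 h(z) = C1 + Integral(z/cos(z), z)


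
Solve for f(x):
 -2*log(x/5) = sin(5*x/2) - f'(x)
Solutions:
 f(x) = C1 + 2*x*log(x) - 2*x*log(5) - 2*x - 2*cos(5*x/2)/5


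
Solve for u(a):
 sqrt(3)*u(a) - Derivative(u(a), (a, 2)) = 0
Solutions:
 u(a) = C1*exp(-3^(1/4)*a) + C2*exp(3^(1/4)*a)


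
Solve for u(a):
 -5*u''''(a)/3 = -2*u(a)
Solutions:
 u(a) = C1*exp(-5^(3/4)*6^(1/4)*a/5) + C2*exp(5^(3/4)*6^(1/4)*a/5) + C3*sin(5^(3/4)*6^(1/4)*a/5) + C4*cos(5^(3/4)*6^(1/4)*a/5)


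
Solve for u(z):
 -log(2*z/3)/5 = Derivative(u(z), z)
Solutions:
 u(z) = C1 - z*log(z)/5 - z*log(2)/5 + z/5 + z*log(3)/5


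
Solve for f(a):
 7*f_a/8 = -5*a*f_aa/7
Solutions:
 f(a) = C1 + C2/a^(9/40)


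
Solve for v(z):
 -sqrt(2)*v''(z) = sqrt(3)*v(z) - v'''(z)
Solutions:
 v(z) = C1*exp(z*(-2^(2/3)*(4*sqrt(2) + 27*sqrt(3) + sqrt(-32 + (4*sqrt(2) + 27*sqrt(3))^2))^(1/3) - 4*2^(1/3)/(4*sqrt(2) + 27*sqrt(3) + sqrt(-32 + (4*sqrt(2) + 27*sqrt(3))^2))^(1/3) + 4*sqrt(2))/12)*sin(2^(1/3)*sqrt(3)*z*(-2^(1/3)*(4*sqrt(2) + 27*sqrt(3) + sqrt(-32 + 729*(-sqrt(3) - 4*sqrt(2)/27)^2))^(1/3) + 4/(4*sqrt(2) + 27*sqrt(3) + sqrt(-32 + 729*(-sqrt(3) - 4*sqrt(2)/27)^2))^(1/3))/12) + C2*exp(z*(-2^(2/3)*(4*sqrt(2) + 27*sqrt(3) + sqrt(-32 + (4*sqrt(2) + 27*sqrt(3))^2))^(1/3) - 4*2^(1/3)/(4*sqrt(2) + 27*sqrt(3) + sqrt(-32 + (4*sqrt(2) + 27*sqrt(3))^2))^(1/3) + 4*sqrt(2))/12)*cos(2^(1/3)*sqrt(3)*z*(-2^(1/3)*(4*sqrt(2) + 27*sqrt(3) + sqrt(-32 + 729*(-sqrt(3) - 4*sqrt(2)/27)^2))^(1/3) + 4/(4*sqrt(2) + 27*sqrt(3) + sqrt(-32 + 729*(-sqrt(3) - 4*sqrt(2)/27)^2))^(1/3))/12) + C3*exp(z*(4*2^(1/3)/(4*sqrt(2) + 27*sqrt(3) + sqrt(-32 + (4*sqrt(2) + 27*sqrt(3))^2))^(1/3) + 2*sqrt(2) + 2^(2/3)*(4*sqrt(2) + 27*sqrt(3) + sqrt(-32 + (4*sqrt(2) + 27*sqrt(3))^2))^(1/3))/6)


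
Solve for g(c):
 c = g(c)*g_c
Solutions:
 g(c) = -sqrt(C1 + c^2)
 g(c) = sqrt(C1 + c^2)


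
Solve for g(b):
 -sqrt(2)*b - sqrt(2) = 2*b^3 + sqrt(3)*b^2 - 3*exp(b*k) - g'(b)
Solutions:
 g(b) = C1 + b^4/2 + sqrt(3)*b^3/3 + sqrt(2)*b^2/2 + sqrt(2)*b - 3*exp(b*k)/k


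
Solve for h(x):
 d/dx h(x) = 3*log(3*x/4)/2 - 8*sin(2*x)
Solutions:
 h(x) = C1 + 3*x*log(x)/2 - 3*x*log(2) - 3*x/2 + 3*x*log(3)/2 + 4*cos(2*x)


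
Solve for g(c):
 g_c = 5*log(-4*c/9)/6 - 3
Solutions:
 g(c) = C1 + 5*c*log(-c)/6 + c*(-23 - 10*log(3) + 10*log(2))/6


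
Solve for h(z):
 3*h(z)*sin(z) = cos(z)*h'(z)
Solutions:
 h(z) = C1/cos(z)^3


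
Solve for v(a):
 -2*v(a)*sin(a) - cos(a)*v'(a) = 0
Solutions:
 v(a) = C1*cos(a)^2


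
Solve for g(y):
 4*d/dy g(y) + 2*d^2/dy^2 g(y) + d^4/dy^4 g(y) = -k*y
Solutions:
 g(y) = C1 + C2*exp(-6^(1/3)*y*(-(9 + sqrt(87))^(1/3) + 6^(1/3)/(9 + sqrt(87))^(1/3))/6)*sin(2^(1/3)*3^(1/6)*y*(3*2^(1/3)/(9 + sqrt(87))^(1/3) + 3^(2/3)*(9 + sqrt(87))^(1/3))/6) + C3*exp(-6^(1/3)*y*(-(9 + sqrt(87))^(1/3) + 6^(1/3)/(9 + sqrt(87))^(1/3))/6)*cos(2^(1/3)*3^(1/6)*y*(3*2^(1/3)/(9 + sqrt(87))^(1/3) + 3^(2/3)*(9 + sqrt(87))^(1/3))/6) + C4*exp(6^(1/3)*y*(-(9 + sqrt(87))^(1/3) + 6^(1/3)/(9 + sqrt(87))^(1/3))/3) - k*y^2/8 + k*y/8


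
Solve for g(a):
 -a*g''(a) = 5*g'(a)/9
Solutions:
 g(a) = C1 + C2*a^(4/9)


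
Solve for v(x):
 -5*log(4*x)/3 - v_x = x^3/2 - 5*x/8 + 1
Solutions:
 v(x) = C1 - x^4/8 + 5*x^2/16 - 5*x*log(x)/3 - 10*x*log(2)/3 + 2*x/3


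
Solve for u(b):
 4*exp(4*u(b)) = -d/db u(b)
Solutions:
 u(b) = log(-I*(1/(C1 + 16*b))^(1/4))
 u(b) = log(I*(1/(C1 + 16*b))^(1/4))
 u(b) = log(-(1/(C1 + 16*b))^(1/4))
 u(b) = log(1/(C1 + 16*b))/4


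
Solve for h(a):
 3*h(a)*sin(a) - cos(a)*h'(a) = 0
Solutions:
 h(a) = C1/cos(a)^3


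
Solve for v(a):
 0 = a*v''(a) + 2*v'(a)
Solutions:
 v(a) = C1 + C2/a


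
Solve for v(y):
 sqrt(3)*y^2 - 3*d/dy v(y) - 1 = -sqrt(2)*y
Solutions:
 v(y) = C1 + sqrt(3)*y^3/9 + sqrt(2)*y^2/6 - y/3


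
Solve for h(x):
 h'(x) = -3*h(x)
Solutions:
 h(x) = C1*exp(-3*x)


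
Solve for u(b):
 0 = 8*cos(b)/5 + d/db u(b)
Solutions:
 u(b) = C1 - 8*sin(b)/5


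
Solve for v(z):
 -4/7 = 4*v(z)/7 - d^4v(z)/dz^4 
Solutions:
 v(z) = C1*exp(-sqrt(2)*7^(3/4)*z/7) + C2*exp(sqrt(2)*7^(3/4)*z/7) + C3*sin(sqrt(2)*7^(3/4)*z/7) + C4*cos(sqrt(2)*7^(3/4)*z/7) - 1


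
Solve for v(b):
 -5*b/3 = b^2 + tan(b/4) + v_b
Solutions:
 v(b) = C1 - b^3/3 - 5*b^2/6 + 4*log(cos(b/4))


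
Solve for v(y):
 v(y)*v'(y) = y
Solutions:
 v(y) = -sqrt(C1 + y^2)
 v(y) = sqrt(C1 + y^2)


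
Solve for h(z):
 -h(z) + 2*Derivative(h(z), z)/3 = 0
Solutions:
 h(z) = C1*exp(3*z/2)


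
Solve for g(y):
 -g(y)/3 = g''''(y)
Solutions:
 g(y) = (C1*sin(sqrt(2)*3^(3/4)*y/6) + C2*cos(sqrt(2)*3^(3/4)*y/6))*exp(-sqrt(2)*3^(3/4)*y/6) + (C3*sin(sqrt(2)*3^(3/4)*y/6) + C4*cos(sqrt(2)*3^(3/4)*y/6))*exp(sqrt(2)*3^(3/4)*y/6)


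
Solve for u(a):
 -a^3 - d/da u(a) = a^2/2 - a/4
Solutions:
 u(a) = C1 - a^4/4 - a^3/6 + a^2/8


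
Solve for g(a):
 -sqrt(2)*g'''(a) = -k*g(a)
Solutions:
 g(a) = C1*exp(2^(5/6)*a*k^(1/3)/2) + C2*exp(2^(5/6)*a*k^(1/3)*(-1 + sqrt(3)*I)/4) + C3*exp(-2^(5/6)*a*k^(1/3)*(1 + sqrt(3)*I)/4)


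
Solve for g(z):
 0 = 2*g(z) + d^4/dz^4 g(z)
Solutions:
 g(z) = (C1*sin(2^(3/4)*z/2) + C2*cos(2^(3/4)*z/2))*exp(-2^(3/4)*z/2) + (C3*sin(2^(3/4)*z/2) + C4*cos(2^(3/4)*z/2))*exp(2^(3/4)*z/2)


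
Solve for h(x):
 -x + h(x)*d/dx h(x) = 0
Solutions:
 h(x) = -sqrt(C1 + x^2)
 h(x) = sqrt(C1 + x^2)


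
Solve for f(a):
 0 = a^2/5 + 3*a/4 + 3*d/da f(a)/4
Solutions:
 f(a) = C1 - 4*a^3/45 - a^2/2


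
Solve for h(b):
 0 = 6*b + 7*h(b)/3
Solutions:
 h(b) = -18*b/7


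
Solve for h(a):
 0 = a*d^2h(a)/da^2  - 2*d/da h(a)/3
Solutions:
 h(a) = C1 + C2*a^(5/3)


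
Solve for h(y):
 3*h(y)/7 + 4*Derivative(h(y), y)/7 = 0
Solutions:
 h(y) = C1*exp(-3*y/4)


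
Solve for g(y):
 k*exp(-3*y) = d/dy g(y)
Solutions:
 g(y) = C1 - k*exp(-3*y)/3


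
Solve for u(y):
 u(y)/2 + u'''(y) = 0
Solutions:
 u(y) = C3*exp(-2^(2/3)*y/2) + (C1*sin(2^(2/3)*sqrt(3)*y/4) + C2*cos(2^(2/3)*sqrt(3)*y/4))*exp(2^(2/3)*y/4)


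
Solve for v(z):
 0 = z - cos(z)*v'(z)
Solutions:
 v(z) = C1 + Integral(z/cos(z), z)


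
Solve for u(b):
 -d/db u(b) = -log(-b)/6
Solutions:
 u(b) = C1 + b*log(-b)/6 - b/6


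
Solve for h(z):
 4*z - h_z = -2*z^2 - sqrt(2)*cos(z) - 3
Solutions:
 h(z) = C1 + 2*z^3/3 + 2*z^2 + 3*z + sqrt(2)*sin(z)


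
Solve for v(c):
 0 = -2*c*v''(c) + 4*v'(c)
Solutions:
 v(c) = C1 + C2*c^3


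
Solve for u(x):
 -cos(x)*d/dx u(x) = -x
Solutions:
 u(x) = C1 + Integral(x/cos(x), x)


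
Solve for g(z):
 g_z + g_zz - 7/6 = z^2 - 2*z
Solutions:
 g(z) = C1 + C2*exp(-z) + z^3/3 - 2*z^2 + 31*z/6


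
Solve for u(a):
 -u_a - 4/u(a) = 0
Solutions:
 u(a) = -sqrt(C1 - 8*a)
 u(a) = sqrt(C1 - 8*a)


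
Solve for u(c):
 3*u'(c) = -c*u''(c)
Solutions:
 u(c) = C1 + C2/c^2


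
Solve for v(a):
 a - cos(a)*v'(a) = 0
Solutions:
 v(a) = C1 + Integral(a/cos(a), a)


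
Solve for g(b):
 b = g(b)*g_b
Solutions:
 g(b) = -sqrt(C1 + b^2)
 g(b) = sqrt(C1 + b^2)


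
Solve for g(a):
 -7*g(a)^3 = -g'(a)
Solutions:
 g(a) = -sqrt(2)*sqrt(-1/(C1 + 7*a))/2
 g(a) = sqrt(2)*sqrt(-1/(C1 + 7*a))/2


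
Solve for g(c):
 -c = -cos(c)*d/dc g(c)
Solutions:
 g(c) = C1 + Integral(c/cos(c), c)


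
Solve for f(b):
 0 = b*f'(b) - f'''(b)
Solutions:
 f(b) = C1 + Integral(C2*airyai(b) + C3*airybi(b), b)


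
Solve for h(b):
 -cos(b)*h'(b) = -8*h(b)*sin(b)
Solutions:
 h(b) = C1/cos(b)^8


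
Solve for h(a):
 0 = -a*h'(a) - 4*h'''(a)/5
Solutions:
 h(a) = C1 + Integral(C2*airyai(-10^(1/3)*a/2) + C3*airybi(-10^(1/3)*a/2), a)


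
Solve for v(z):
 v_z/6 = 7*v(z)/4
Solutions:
 v(z) = C1*exp(21*z/2)


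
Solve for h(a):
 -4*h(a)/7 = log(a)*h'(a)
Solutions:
 h(a) = C1*exp(-4*li(a)/7)


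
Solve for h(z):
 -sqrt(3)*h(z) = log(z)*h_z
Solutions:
 h(z) = C1*exp(-sqrt(3)*li(z))


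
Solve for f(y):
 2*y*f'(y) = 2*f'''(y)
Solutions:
 f(y) = C1 + Integral(C2*airyai(y) + C3*airybi(y), y)


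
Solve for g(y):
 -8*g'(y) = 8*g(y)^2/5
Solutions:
 g(y) = 5/(C1 + y)


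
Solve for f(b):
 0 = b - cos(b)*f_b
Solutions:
 f(b) = C1 + Integral(b/cos(b), b)


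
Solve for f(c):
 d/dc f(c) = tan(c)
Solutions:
 f(c) = C1 - log(cos(c))


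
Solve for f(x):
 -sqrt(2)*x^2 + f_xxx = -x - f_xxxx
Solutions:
 f(x) = C1 + C2*x + C3*x^2 + C4*exp(-x) + sqrt(2)*x^5/60 - x^4*(1 + 2*sqrt(2))/24 + x^3*(1 + 2*sqrt(2))/6


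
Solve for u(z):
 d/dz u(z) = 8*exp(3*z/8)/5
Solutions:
 u(z) = C1 + 64*exp(3*z/8)/15


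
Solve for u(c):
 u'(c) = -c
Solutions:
 u(c) = C1 - c^2/2


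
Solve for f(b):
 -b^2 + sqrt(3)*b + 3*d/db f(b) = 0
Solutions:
 f(b) = C1 + b^3/9 - sqrt(3)*b^2/6


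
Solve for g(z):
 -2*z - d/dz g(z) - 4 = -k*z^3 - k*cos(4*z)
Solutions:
 g(z) = C1 + k*z^4/4 + k*sin(4*z)/4 - z^2 - 4*z


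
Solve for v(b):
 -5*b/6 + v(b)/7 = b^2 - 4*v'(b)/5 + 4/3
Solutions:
 v(b) = C1*exp(-5*b/28) + 7*b^2 - 2177*b/30 + 31178/75


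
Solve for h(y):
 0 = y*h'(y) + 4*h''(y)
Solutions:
 h(y) = C1 + C2*erf(sqrt(2)*y/4)


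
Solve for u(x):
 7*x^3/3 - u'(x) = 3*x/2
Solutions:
 u(x) = C1 + 7*x^4/12 - 3*x^2/4


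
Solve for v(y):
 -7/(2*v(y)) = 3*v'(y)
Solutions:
 v(y) = -sqrt(C1 - 21*y)/3
 v(y) = sqrt(C1 - 21*y)/3


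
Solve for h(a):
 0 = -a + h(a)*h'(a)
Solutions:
 h(a) = -sqrt(C1 + a^2)
 h(a) = sqrt(C1 + a^2)


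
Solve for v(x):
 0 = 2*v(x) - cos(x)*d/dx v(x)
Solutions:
 v(x) = C1*(sin(x) + 1)/(sin(x) - 1)


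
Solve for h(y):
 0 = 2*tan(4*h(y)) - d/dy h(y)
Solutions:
 h(y) = -asin(C1*exp(8*y))/4 + pi/4
 h(y) = asin(C1*exp(8*y))/4


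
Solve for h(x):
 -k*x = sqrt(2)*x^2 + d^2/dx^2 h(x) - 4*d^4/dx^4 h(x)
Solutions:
 h(x) = C1 + C2*x + C3*exp(-x/2) + C4*exp(x/2) - k*x^3/6 - sqrt(2)*x^4/12 - 4*sqrt(2)*x^2


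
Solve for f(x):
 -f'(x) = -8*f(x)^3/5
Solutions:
 f(x) = -sqrt(10)*sqrt(-1/(C1 + 8*x))/2
 f(x) = sqrt(10)*sqrt(-1/(C1 + 8*x))/2


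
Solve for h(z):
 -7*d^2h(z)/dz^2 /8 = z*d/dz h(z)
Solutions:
 h(z) = C1 + C2*erf(2*sqrt(7)*z/7)


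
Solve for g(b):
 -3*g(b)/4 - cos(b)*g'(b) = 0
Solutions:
 g(b) = C1*(sin(b) - 1)^(3/8)/(sin(b) + 1)^(3/8)


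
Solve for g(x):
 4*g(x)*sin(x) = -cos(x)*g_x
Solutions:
 g(x) = C1*cos(x)^4


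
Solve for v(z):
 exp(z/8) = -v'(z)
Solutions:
 v(z) = C1 - 8*exp(z/8)


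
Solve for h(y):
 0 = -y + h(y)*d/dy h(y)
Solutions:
 h(y) = -sqrt(C1 + y^2)
 h(y) = sqrt(C1 + y^2)


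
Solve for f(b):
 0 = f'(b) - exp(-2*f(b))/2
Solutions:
 f(b) = log(-sqrt(C1 + b))
 f(b) = log(C1 + b)/2


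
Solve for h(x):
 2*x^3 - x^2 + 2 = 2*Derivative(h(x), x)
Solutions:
 h(x) = C1 + x^4/4 - x^3/6 + x


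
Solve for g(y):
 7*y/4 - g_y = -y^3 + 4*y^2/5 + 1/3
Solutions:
 g(y) = C1 + y^4/4 - 4*y^3/15 + 7*y^2/8 - y/3


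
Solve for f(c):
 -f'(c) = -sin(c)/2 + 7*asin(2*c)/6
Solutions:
 f(c) = C1 - 7*c*asin(2*c)/6 - 7*sqrt(1 - 4*c^2)/12 - cos(c)/2


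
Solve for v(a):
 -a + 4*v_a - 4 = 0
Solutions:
 v(a) = C1 + a^2/8 + a


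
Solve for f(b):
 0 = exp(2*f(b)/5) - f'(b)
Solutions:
 f(b) = 5*log(-sqrt(-1/(C1 + b))) - 5*log(2) + 5*log(10)/2
 f(b) = 5*log(-1/(C1 + b))/2 - 5*log(2) + 5*log(10)/2


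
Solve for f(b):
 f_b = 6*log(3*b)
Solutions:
 f(b) = C1 + 6*b*log(b) - 6*b + b*log(729)


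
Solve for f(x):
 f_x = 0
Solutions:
 f(x) = C1


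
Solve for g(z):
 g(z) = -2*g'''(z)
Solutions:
 g(z) = C3*exp(-2^(2/3)*z/2) + (C1*sin(2^(2/3)*sqrt(3)*z/4) + C2*cos(2^(2/3)*sqrt(3)*z/4))*exp(2^(2/3)*z/4)


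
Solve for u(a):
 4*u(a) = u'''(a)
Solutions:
 u(a) = C3*exp(2^(2/3)*a) + (C1*sin(2^(2/3)*sqrt(3)*a/2) + C2*cos(2^(2/3)*sqrt(3)*a/2))*exp(-2^(2/3)*a/2)


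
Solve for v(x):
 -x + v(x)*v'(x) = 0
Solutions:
 v(x) = -sqrt(C1 + x^2)
 v(x) = sqrt(C1 + x^2)


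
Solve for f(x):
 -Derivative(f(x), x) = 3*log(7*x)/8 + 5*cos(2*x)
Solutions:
 f(x) = C1 - 3*x*log(x)/8 - 3*x*log(7)/8 + 3*x/8 - 5*sin(2*x)/2


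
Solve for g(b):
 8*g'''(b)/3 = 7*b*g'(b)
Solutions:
 g(b) = C1 + Integral(C2*airyai(21^(1/3)*b/2) + C3*airybi(21^(1/3)*b/2), b)


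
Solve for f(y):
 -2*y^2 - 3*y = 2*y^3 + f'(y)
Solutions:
 f(y) = C1 - y^4/2 - 2*y^3/3 - 3*y^2/2


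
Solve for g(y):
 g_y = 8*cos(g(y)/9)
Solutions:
 -8*y - 9*log(sin(g(y)/9) - 1)/2 + 9*log(sin(g(y)/9) + 1)/2 = C1


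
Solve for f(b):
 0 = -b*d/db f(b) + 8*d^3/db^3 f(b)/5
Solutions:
 f(b) = C1 + Integral(C2*airyai(5^(1/3)*b/2) + C3*airybi(5^(1/3)*b/2), b)


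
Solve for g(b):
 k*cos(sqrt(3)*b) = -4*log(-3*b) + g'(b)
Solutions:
 g(b) = C1 + 4*b*log(-b) - 4*b + 4*b*log(3) + sqrt(3)*k*sin(sqrt(3)*b)/3


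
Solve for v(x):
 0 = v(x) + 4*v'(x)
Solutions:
 v(x) = C1*exp(-x/4)


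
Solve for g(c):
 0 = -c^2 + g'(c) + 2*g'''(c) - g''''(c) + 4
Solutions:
 g(c) = C1 + C2*exp(c*(-2^(2/3)*(3*sqrt(177) + 43)^(1/3) - 8*2^(1/3)/(3*sqrt(177) + 43)^(1/3) + 8)/12)*sin(2^(1/3)*sqrt(3)*c*(-2^(1/3)*(3*sqrt(177) + 43)^(1/3) + 8/(3*sqrt(177) + 43)^(1/3))/12) + C3*exp(c*(-2^(2/3)*(3*sqrt(177) + 43)^(1/3) - 8*2^(1/3)/(3*sqrt(177) + 43)^(1/3) + 8)/12)*cos(2^(1/3)*sqrt(3)*c*(-2^(1/3)*(3*sqrt(177) + 43)^(1/3) + 8/(3*sqrt(177) + 43)^(1/3))/12) + C4*exp(c*(8*2^(1/3)/(3*sqrt(177) + 43)^(1/3) + 4 + 2^(2/3)*(3*sqrt(177) + 43)^(1/3))/6) + c^3/3 - 8*c


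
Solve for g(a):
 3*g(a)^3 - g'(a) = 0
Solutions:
 g(a) = -sqrt(2)*sqrt(-1/(C1 + 3*a))/2
 g(a) = sqrt(2)*sqrt(-1/(C1 + 3*a))/2


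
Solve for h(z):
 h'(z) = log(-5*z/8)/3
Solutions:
 h(z) = C1 + z*log(-z)/3 + z*(-log(2) - 1/3 + log(5)/3)


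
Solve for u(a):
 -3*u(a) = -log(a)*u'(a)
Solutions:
 u(a) = C1*exp(3*li(a))


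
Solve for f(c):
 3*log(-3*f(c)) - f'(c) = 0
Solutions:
 -Integral(1/(log(-_y) + log(3)), (_y, f(c)))/3 = C1 - c


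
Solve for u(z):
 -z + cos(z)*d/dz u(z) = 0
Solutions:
 u(z) = C1 + Integral(z/cos(z), z)


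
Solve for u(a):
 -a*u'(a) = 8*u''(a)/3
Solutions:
 u(a) = C1 + C2*erf(sqrt(3)*a/4)


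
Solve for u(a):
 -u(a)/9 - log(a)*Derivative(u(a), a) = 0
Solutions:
 u(a) = C1*exp(-li(a)/9)


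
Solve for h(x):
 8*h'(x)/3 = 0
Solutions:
 h(x) = C1


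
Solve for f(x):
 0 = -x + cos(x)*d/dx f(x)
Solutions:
 f(x) = C1 + Integral(x/cos(x), x)


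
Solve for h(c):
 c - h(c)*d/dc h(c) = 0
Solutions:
 h(c) = -sqrt(C1 + c^2)
 h(c) = sqrt(C1 + c^2)


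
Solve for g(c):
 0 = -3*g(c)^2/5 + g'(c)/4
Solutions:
 g(c) = -5/(C1 + 12*c)


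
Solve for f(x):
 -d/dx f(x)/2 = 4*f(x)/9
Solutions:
 f(x) = C1*exp(-8*x/9)


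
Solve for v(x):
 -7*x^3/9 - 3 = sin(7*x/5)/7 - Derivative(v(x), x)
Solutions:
 v(x) = C1 + 7*x^4/36 + 3*x - 5*cos(7*x/5)/49


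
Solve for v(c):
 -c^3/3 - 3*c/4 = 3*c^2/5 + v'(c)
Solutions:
 v(c) = C1 - c^4/12 - c^3/5 - 3*c^2/8


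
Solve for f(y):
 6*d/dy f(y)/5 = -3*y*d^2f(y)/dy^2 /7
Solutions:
 f(y) = C1 + C2/y^(9/5)


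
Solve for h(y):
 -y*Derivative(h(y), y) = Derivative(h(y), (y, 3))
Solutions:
 h(y) = C1 + Integral(C2*airyai(-y) + C3*airybi(-y), y)


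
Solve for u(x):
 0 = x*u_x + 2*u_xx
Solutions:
 u(x) = C1 + C2*erf(x/2)


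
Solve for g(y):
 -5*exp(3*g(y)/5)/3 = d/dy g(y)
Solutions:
 g(y) = 5*log(1/(C1 + 5*y))/3 + 5*log(5)/3
 g(y) = 5*log(5^(1/3)*(-1 - sqrt(3)*I)*(1/(C1 + 5*y))^(1/3)/2)
 g(y) = 5*log(5^(1/3)*(-1 + sqrt(3)*I)*(1/(C1 + 5*y))^(1/3)/2)


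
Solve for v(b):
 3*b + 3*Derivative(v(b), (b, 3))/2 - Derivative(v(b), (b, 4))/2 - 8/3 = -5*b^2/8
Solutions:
 v(b) = C1 + C2*b + C3*b^2 + C4*exp(3*b) - b^5/144 - 41*b^4/432 + 55*b^3/324


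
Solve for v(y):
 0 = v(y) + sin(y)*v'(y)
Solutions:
 v(y) = C1*sqrt(cos(y) + 1)/sqrt(cos(y) - 1)


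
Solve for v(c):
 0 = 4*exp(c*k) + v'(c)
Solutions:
 v(c) = C1 - 4*exp(c*k)/k


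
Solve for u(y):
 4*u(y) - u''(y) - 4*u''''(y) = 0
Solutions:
 u(y) = C1*exp(-sqrt(2)*y*sqrt(-1 + sqrt(65))/4) + C2*exp(sqrt(2)*y*sqrt(-1 + sqrt(65))/4) + C3*sin(sqrt(2)*y*sqrt(1 + sqrt(65))/4) + C4*cos(sqrt(2)*y*sqrt(1 + sqrt(65))/4)


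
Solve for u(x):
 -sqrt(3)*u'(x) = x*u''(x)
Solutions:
 u(x) = C1 + C2*x^(1 - sqrt(3))


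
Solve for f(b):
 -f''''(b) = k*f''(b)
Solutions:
 f(b) = C1 + C2*b + C3*exp(-b*sqrt(-k)) + C4*exp(b*sqrt(-k))


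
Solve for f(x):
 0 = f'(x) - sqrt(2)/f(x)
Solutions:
 f(x) = -sqrt(C1 + 2*sqrt(2)*x)
 f(x) = sqrt(C1 + 2*sqrt(2)*x)


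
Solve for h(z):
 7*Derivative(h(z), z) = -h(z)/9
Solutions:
 h(z) = C1*exp(-z/63)


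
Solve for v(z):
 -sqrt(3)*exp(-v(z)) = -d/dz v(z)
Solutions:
 v(z) = log(C1 + sqrt(3)*z)


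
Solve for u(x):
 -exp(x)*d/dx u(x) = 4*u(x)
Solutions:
 u(x) = C1*exp(4*exp(-x))


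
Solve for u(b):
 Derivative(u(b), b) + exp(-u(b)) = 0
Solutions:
 u(b) = log(C1 - b)


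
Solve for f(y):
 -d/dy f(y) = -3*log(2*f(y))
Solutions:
 -Integral(1/(log(_y) + log(2)), (_y, f(y)))/3 = C1 - y


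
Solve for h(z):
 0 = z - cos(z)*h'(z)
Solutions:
 h(z) = C1 + Integral(z/cos(z), z)


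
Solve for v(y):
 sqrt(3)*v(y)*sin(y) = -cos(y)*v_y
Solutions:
 v(y) = C1*cos(y)^(sqrt(3))


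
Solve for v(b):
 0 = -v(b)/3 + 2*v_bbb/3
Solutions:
 v(b) = C3*exp(2^(2/3)*b/2) + (C1*sin(2^(2/3)*sqrt(3)*b/4) + C2*cos(2^(2/3)*sqrt(3)*b/4))*exp(-2^(2/3)*b/4)


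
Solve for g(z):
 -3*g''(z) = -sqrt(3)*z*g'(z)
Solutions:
 g(z) = C1 + C2*erfi(sqrt(2)*3^(3/4)*z/6)


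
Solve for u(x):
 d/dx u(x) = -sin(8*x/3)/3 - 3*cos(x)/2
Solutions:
 u(x) = C1 - 3*sin(x)/2 + cos(8*x/3)/8


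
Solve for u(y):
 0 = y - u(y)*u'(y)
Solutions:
 u(y) = -sqrt(C1 + y^2)
 u(y) = sqrt(C1 + y^2)


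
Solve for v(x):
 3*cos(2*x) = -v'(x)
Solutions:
 v(x) = C1 - 3*sin(2*x)/2


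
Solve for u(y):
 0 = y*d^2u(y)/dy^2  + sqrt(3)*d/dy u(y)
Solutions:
 u(y) = C1 + C2*y^(1 - sqrt(3))


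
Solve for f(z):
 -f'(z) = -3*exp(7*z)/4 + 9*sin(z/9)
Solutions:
 f(z) = C1 + 3*exp(7*z)/28 + 81*cos(z/9)


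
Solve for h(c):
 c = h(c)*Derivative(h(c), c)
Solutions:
 h(c) = -sqrt(C1 + c^2)
 h(c) = sqrt(C1 + c^2)


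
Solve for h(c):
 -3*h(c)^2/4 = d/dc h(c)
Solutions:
 h(c) = 4/(C1 + 3*c)


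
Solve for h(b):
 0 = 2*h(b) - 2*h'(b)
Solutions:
 h(b) = C1*exp(b)


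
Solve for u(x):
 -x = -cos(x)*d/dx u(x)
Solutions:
 u(x) = C1 + Integral(x/cos(x), x)


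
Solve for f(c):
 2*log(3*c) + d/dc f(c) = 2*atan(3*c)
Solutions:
 f(c) = C1 - 2*c*log(c) + 2*c*atan(3*c) - 2*c*log(3) + 2*c - log(9*c^2 + 1)/3


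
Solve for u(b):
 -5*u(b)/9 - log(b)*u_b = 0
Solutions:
 u(b) = C1*exp(-5*li(b)/9)


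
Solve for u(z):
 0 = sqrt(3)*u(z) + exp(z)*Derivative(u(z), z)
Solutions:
 u(z) = C1*exp(sqrt(3)*exp(-z))


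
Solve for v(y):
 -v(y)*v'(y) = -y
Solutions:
 v(y) = -sqrt(C1 + y^2)
 v(y) = sqrt(C1 + y^2)


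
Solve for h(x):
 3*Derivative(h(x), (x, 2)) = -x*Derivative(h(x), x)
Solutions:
 h(x) = C1 + C2*erf(sqrt(6)*x/6)


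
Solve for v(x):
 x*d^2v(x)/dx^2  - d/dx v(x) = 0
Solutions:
 v(x) = C1 + C2*x^2


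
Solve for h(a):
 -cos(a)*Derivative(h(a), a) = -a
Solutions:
 h(a) = C1 + Integral(a/cos(a), a)


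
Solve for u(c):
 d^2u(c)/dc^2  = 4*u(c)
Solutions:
 u(c) = C1*exp(-2*c) + C2*exp(2*c)


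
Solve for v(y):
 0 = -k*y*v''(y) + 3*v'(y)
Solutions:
 v(y) = C1 + y^(((re(k) + 3)*re(k) + im(k)^2)/(re(k)^2 + im(k)^2))*(C2*sin(3*log(y)*Abs(im(k))/(re(k)^2 + im(k)^2)) + C3*cos(3*log(y)*im(k)/(re(k)^2 + im(k)^2)))


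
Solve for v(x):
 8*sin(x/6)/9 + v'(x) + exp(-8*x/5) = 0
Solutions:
 v(x) = C1 + 16*cos(x/6)/3 + 5*exp(-8*x/5)/8


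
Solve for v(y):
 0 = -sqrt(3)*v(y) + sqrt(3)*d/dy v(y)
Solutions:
 v(y) = C1*exp(y)


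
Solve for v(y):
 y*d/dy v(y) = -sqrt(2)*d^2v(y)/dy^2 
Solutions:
 v(y) = C1 + C2*erf(2^(1/4)*y/2)
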